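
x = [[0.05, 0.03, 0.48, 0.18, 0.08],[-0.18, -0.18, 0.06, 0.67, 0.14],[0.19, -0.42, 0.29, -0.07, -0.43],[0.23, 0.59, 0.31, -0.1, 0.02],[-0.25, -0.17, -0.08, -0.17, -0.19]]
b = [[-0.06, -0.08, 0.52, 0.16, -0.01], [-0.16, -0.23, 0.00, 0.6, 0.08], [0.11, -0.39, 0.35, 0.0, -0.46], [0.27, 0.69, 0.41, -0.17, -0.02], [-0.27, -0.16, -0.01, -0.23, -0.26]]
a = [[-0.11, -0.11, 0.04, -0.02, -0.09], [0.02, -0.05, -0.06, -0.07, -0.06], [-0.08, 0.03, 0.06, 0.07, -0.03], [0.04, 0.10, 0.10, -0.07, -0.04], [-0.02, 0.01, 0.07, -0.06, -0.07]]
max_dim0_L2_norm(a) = 0.16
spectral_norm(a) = 0.21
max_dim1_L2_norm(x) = 0.73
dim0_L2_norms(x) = [0.43, 0.77, 0.65, 0.72, 0.5]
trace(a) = -0.24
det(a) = 0.00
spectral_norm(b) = 0.99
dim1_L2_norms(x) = [0.52, 0.73, 0.7, 0.71, 0.4]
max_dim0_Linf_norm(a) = 0.11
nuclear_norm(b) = 2.97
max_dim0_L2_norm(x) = 0.77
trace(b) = -0.37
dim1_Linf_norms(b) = [0.52, 0.6, 0.46, 0.69, 0.27]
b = x + a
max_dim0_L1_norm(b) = 1.55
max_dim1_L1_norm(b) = 1.56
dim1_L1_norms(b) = [0.83, 1.07, 1.31, 1.56, 0.93]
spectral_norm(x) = 0.86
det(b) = -0.03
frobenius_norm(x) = 1.40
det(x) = -0.02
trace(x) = -0.13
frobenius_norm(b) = 1.49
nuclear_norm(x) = 2.79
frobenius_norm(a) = 0.33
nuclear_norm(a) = 0.60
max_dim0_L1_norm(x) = 1.39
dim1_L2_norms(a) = [0.19, 0.12, 0.13, 0.17, 0.12]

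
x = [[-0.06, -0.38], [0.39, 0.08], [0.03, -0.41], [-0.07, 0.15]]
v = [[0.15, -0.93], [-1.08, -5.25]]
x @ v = [[0.40, 2.05], [-0.03, -0.78], [0.45, 2.12], [-0.17, -0.72]]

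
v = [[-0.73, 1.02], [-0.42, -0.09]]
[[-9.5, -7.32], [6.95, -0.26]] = v @ [[-12.61, 1.87], [-18.34, -5.84]]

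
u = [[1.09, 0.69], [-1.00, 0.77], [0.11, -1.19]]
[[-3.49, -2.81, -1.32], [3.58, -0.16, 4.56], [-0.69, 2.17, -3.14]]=u@[[-3.37, -1.34, -2.72], [0.27, -1.95, 2.39]]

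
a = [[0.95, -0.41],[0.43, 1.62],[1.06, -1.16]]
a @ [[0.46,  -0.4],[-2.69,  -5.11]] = [[1.54, 1.72],[-4.16, -8.45],[3.61, 5.50]]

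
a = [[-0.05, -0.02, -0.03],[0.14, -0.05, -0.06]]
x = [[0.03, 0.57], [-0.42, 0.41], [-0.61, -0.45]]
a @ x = [[0.03,  -0.02], [0.06,  0.09]]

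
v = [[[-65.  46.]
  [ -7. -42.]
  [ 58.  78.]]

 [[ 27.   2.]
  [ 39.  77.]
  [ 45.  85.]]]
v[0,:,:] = [[-65.0, 46.0], [-7.0, -42.0], [58.0, 78.0]]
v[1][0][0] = 27.0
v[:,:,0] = [[-65.0, -7.0, 58.0], [27.0, 39.0, 45.0]]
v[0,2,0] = 58.0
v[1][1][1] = 77.0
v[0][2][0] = 58.0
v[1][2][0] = 45.0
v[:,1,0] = [-7.0, 39.0]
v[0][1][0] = -7.0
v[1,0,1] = 2.0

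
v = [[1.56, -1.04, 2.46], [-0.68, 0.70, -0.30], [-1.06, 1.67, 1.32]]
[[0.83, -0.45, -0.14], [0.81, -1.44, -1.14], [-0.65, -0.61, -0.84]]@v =[[1.75,-1.41,1.99],  [3.45,-3.75,0.92],  [0.29,-1.15,-2.52]]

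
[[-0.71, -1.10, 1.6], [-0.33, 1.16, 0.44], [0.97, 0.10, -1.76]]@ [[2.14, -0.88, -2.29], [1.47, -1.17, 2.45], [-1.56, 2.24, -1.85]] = [[-5.63, 5.50, -4.03],  [0.31, -0.08, 2.78],  [4.97, -4.91, 1.28]]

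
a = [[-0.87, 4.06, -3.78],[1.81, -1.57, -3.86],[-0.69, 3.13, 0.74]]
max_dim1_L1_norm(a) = 8.71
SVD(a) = [[-0.93, 0.03, -0.37], [-0.22, -0.85, 0.48], [-0.3, 0.52, 0.8]] @ diag([6.042727649626226, 5.098133802776585, 0.6961136986365732]) @ [[0.10, -0.72, 0.68],  [-0.38, 0.60, 0.7],  [0.92, 0.33, 0.21]]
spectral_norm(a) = 6.04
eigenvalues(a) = [(-3.23+0j), (0.77+2.46j), (0.77-2.46j)]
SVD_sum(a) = [[-0.58, 4.06, -3.82], [-0.14, 0.94, -0.89], [-0.19, 1.33, -1.25]] + [[-0.05, 0.08, 0.09], [1.64, -2.62, -3.04], [-1.01, 1.62, 1.87]] + [[-0.24, -0.09, -0.05], [0.31, 0.11, 0.07], [0.51, 0.18, 0.12]]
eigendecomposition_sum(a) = [[-2.74-0.00j, 4.10+0.00j, (1.38+0j)], [0.66+0.00j, -0.99-0.00j, -0.33-0.00j], [-1.00-0.00j, (1.5+0j), (0.5+0j)]] + [[(0.94-0.09j), (-0.02+1.72j), (-2.58+1.38j)], [(0.57+0.1j), -0.29+1.02j, -1.76+0.41j], [(0.15-0.47j), (0.82+0.37j), 0.12+1.52j]] + [[0.94+0.09j, -0.02-1.72j, (-2.58-1.38j)], [0.57-0.10j, (-0.29-1.02j), -1.76-0.41j], [(0.15+0.47j), 0.82-0.37j, (0.12-1.52j)]]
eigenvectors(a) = [[(0.92+0j), -0.78+0.00j, (-0.78-0j)],[(-0.22+0j), -0.46-0.12j, (-0.46+0.12j)],[(0.33+0j), (-0.16+0.37j), -0.16-0.37j]]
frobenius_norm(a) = 7.94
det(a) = -21.44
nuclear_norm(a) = 11.84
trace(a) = -1.70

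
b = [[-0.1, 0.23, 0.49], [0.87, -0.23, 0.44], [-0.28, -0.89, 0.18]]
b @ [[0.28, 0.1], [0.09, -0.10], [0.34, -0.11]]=[[0.16,-0.09], [0.37,0.06], [-0.1,0.04]]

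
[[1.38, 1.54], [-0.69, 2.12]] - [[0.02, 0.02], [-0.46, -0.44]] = [[1.36, 1.52],[-0.23, 2.56]]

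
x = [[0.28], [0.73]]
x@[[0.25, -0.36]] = [[0.07, -0.1], [0.18, -0.26]]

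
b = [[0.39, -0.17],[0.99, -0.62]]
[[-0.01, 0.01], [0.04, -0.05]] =b @[[-0.14, 0.16], [-0.29, 0.33]]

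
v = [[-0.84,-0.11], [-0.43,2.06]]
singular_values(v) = [2.11, 0.84]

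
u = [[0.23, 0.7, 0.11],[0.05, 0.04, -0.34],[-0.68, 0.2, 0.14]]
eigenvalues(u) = [(0.62+0j), (-0.11+0.52j), (-0.11-0.52j)]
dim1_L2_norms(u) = [0.74, 0.35, 0.72]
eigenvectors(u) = [[(0.6+0j), (0.29-0.44j), 0.29+0.44j], [0.44+0.00j, 0.08+0.43j, 0.08-0.43j], [(-0.67+0j), (0.73+0j), (0.73-0j)]]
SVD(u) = [[1.0, -0.07, -0.0], [0.02, 0.17, 0.98], [-0.07, -0.98, 0.17]] @ diag([0.7450496663952466, 0.7314035495523562, 0.32657287441939514]) @ [[0.37, 0.92, 0.13], [0.9, -0.32, -0.28], [-0.22, 0.22, -0.95]]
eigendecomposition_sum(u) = [[(0.27+0j), 0.28-0.00j, (-0.13-0j)], [0.20+0.00j, 0.20-0.00j, -0.10-0.00j], [(-0.3+0j), -0.31+0.00j, 0.15+0.00j]] + [[(-0.02+0.15j), (0.21-0.08j), (0.12+0.08j)], [-0.07-0.10j, -0.08+0.17j, (-0.12+0.02j)], [-0.19+0.09j, (0.25+0.19j), (-0+0.21j)]] + [[(-0.02-0.15j),  (0.21+0.08j),  0.12-0.08j], [-0.07+0.10j,  -0.08-0.17j,  -0.12-0.02j], [(-0.19-0.09j),  0.25-0.19j,  (-0-0.21j)]]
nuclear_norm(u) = 1.80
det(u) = 0.18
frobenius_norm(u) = 1.09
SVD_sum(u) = [[0.27, 0.68, 0.09],[0.0, 0.01, 0.00],[-0.02, -0.04, -0.01]] + [[-0.04, 0.02, 0.01], [0.11, -0.04, -0.04], [-0.65, 0.23, 0.20]] + [[0.0,-0.0,0.0], [-0.07,0.07,-0.31], [-0.01,0.01,-0.05]]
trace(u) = 0.41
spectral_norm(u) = 0.75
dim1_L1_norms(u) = [1.04, 0.43, 1.02]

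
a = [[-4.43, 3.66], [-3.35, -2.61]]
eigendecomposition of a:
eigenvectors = [[(0.72+0j), (0.72-0j)], [0.18+0.67j, 0.18-0.67j]]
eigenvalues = [(-3.52+3.38j), (-3.52-3.38j)]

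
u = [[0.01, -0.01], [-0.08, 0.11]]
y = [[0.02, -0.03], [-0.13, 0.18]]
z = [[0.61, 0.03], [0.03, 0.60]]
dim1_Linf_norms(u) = [0.01, 0.11]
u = z @ y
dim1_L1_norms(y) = [0.05, 0.31]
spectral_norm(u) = 0.14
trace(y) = 0.20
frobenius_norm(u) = 0.14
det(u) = 0.00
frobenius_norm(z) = 0.86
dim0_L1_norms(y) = [0.15, 0.21]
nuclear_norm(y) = 0.23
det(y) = -0.00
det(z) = 0.37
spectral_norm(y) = 0.22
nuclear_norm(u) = 0.14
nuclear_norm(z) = 1.21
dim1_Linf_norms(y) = [0.03, 0.18]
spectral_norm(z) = 0.64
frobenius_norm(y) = 0.22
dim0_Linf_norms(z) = [0.61, 0.6]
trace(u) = 0.12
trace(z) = 1.21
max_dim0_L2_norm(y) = 0.18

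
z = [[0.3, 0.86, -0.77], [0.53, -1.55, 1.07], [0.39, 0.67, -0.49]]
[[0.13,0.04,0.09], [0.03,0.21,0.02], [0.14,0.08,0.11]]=z @ [[0.25, 0.27, 0.19], [0.05, -0.03, 0.07], [-0.02, 0.02, 0.03]]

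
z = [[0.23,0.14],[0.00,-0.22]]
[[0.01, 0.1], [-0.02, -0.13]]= z@[[0.01, 0.08], [0.08, 0.60]]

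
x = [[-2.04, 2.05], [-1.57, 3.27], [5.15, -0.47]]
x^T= [[-2.04,  -1.57,  5.15], [2.05,  3.27,  -0.47]]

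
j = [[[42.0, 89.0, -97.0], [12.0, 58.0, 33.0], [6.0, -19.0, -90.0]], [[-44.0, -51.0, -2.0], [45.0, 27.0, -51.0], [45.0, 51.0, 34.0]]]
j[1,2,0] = 45.0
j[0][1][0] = 12.0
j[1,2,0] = 45.0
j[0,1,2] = 33.0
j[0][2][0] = 6.0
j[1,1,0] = 45.0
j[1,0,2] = -2.0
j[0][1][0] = 12.0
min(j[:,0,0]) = -44.0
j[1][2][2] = 34.0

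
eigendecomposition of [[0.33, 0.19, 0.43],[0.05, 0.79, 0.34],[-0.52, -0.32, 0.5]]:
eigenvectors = [[-0.07+0.50j, (-0.07-0.5j), (-0.43+0j)], [(0.23+0.39j), 0.23-0.39j, 0.74+0.00j], [-0.74+0.00j, -0.74-0.00j, (-0.52+0j)]]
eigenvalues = [(0.55+0.52j), (0.55-0.52j), (0.52+0j)]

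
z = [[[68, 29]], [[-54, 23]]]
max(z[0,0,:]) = 68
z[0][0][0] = 68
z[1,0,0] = -54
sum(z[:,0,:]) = 66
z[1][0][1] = 23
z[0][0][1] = 29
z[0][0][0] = 68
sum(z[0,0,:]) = 97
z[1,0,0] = -54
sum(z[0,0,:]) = 97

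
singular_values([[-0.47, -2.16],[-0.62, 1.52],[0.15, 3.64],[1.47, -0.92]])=[4.59, 1.66]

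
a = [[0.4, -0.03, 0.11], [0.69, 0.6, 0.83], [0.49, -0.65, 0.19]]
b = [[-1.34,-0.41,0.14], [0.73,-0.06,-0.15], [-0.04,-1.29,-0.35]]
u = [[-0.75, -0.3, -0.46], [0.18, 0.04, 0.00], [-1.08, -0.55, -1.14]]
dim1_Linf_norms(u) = [0.75, 0.18, 1.14]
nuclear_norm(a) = 2.29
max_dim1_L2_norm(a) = 1.23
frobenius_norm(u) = 1.91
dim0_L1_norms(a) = [1.58, 1.28, 1.13]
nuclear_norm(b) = 2.92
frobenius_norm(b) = 2.08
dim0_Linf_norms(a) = [0.69, 0.65, 0.83]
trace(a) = 1.19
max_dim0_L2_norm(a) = 0.94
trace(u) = -1.85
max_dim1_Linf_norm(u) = 1.14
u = b @ a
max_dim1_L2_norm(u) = 1.66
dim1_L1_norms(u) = [1.51, 0.22, 2.77]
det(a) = 0.17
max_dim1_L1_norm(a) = 2.12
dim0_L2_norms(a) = [0.94, 0.89, 0.86]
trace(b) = -1.75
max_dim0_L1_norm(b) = 2.11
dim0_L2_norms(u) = [1.33, 0.63, 1.23]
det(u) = -0.00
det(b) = -0.01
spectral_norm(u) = 1.90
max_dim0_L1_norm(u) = 2.01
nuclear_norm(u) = 2.14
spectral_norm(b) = 1.64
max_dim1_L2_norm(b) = 1.41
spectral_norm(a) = 1.28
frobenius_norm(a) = 1.55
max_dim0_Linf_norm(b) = 1.34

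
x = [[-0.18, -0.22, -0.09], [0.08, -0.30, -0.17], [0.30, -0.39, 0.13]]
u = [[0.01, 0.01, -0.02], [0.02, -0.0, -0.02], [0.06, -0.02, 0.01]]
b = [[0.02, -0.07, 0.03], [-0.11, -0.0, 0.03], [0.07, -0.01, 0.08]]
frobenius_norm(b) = 0.17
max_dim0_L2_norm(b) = 0.13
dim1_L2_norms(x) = [0.3, 0.35, 0.51]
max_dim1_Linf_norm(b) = 0.11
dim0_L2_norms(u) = [0.06, 0.02, 0.03]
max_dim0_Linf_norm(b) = 0.11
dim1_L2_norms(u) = [0.02, 0.03, 0.06]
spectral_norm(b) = 0.14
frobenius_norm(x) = 0.69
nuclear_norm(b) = 0.29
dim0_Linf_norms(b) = [0.11, 0.07, 0.08]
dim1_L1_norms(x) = [0.49, 0.55, 0.82]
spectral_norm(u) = 0.07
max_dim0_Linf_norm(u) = 0.06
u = x @ b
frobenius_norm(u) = 0.07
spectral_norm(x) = 0.58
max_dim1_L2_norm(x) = 0.51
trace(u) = 0.02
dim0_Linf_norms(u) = [0.06, 0.02, 0.02]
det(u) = -0.00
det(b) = -0.00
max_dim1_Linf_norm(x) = 0.39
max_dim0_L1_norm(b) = 0.2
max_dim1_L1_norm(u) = 0.09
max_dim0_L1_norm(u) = 0.09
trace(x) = -0.35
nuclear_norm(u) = 0.10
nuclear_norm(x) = 1.06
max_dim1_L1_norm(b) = 0.16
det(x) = 0.03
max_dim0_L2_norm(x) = 0.54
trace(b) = 0.10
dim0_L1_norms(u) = [0.09, 0.03, 0.05]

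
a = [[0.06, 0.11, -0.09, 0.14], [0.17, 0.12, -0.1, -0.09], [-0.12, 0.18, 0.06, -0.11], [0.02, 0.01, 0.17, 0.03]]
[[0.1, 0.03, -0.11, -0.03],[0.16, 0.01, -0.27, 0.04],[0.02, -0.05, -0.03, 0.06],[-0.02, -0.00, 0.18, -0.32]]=a@[[0.47, 0.17, -0.39, -0.96], [0.48, -0.05, -0.48, -0.21], [-0.2, -0.06, 1.07, -1.65], [0.02, 0.16, 0.47, -0.71]]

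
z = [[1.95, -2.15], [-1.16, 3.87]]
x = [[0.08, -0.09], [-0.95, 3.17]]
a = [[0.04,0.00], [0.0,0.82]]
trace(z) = 5.82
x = a @ z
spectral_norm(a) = 0.82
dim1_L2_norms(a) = [0.04, 0.82]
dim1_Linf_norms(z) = [2.15, 3.87]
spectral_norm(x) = 3.31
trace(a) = 0.86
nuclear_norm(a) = 0.86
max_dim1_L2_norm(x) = 3.31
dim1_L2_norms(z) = [2.9, 4.04]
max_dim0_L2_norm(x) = 3.17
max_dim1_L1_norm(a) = 0.82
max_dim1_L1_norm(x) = 4.12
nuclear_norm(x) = 3.36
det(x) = 0.17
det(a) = 0.03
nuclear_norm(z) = 5.90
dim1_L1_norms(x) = [0.17, 4.12]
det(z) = 5.05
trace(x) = 3.25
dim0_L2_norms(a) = [0.04, 0.82]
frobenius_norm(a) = 0.82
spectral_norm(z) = 4.87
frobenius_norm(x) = 3.31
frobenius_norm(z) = 4.97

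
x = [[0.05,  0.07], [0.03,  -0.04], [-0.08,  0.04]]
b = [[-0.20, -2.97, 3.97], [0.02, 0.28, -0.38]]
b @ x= [[-0.42, 0.26], [0.04, -0.02]]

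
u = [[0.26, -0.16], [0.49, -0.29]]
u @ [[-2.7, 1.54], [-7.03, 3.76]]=[[0.42, -0.2],[0.72, -0.34]]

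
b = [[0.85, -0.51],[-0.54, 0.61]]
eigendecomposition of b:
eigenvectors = [[0.77,0.61], [-0.63,0.79]]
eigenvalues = [1.27, 0.19]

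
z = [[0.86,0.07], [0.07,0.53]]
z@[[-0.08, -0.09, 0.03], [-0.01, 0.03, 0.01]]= [[-0.07, -0.08, 0.03],  [-0.01, 0.01, 0.01]]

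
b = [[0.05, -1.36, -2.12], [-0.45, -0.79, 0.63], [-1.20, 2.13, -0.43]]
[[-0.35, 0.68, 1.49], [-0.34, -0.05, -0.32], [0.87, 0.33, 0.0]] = b @ [[-0.02, -0.24, 0.03],[0.38, -0.04, -0.11],[-0.08, -0.3, -0.63]]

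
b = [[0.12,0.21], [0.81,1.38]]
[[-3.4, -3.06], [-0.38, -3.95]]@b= [[-2.89, -4.94], [-3.25, -5.53]]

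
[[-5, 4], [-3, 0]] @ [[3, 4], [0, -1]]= [[-15, -24], [-9, -12]]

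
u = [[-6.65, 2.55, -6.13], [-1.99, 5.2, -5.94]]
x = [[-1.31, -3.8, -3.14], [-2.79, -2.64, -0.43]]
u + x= [[-7.96, -1.25, -9.27], [-4.78, 2.56, -6.37]]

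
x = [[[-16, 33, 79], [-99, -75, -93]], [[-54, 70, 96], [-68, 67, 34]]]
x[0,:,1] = [33, -75]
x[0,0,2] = 79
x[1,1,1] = 67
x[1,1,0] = -68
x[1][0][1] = 70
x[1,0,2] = 96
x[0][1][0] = -99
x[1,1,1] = 67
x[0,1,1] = -75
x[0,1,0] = -99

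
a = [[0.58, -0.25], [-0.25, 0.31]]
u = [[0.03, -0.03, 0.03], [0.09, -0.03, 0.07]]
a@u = [[-0.01, -0.01, -0.00], [0.02, -0.00, 0.01]]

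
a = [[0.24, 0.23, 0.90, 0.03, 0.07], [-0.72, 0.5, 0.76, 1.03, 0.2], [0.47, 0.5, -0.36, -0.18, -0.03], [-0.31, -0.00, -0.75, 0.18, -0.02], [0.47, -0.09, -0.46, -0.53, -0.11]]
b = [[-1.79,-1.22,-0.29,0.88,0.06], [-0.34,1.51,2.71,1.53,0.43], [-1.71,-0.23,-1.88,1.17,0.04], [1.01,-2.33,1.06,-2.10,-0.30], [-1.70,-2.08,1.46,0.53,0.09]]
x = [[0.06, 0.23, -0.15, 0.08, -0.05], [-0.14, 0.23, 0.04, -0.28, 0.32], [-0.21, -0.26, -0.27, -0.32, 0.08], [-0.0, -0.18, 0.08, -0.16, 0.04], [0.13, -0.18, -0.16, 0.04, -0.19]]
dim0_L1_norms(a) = [2.21, 1.32, 3.23, 1.95, 0.43]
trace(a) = 0.45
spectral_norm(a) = 1.90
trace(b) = -4.17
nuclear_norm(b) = 11.92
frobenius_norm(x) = 0.90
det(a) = -0.00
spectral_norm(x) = 0.63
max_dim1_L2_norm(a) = 1.56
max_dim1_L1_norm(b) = 6.8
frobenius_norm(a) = 2.33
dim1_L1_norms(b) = [4.24, 6.52, 5.03, 6.8, 5.86]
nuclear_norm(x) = 1.63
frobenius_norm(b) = 6.89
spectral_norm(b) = 4.20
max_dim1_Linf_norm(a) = 1.03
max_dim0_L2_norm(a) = 1.51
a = x @ b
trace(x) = -0.33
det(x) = 0.00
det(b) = 0.00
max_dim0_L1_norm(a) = 3.23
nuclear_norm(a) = 3.77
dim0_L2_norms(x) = [0.29, 0.49, 0.36, 0.46, 0.39]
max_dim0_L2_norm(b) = 3.77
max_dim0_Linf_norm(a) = 1.03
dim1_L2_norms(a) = [0.96, 1.56, 0.8, 0.83, 0.86]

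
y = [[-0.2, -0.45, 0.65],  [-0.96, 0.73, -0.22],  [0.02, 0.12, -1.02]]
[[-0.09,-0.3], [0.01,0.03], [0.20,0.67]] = y@ [[-0.03, -0.09], [-0.09, -0.28], [-0.21, -0.69]]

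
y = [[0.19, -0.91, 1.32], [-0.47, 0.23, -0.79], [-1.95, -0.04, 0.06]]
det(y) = -0.814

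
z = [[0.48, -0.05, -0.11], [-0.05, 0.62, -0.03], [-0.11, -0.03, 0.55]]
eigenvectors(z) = [[0.79, 0.49, -0.37],[0.24, -0.80, -0.55],[0.57, -0.34, 0.75]]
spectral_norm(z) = 0.64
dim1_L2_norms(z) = [0.49, 0.62, 0.56]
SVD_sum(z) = [[0.15, -0.25, -0.11], [-0.25, 0.41, 0.18], [-0.11, 0.18, 0.07]] + [[0.09, 0.13, -0.17], [0.13, 0.19, -0.26], [-0.17, -0.26, 0.35]] + [[0.24,0.07,0.17], [0.07,0.02,0.05], [0.17,0.05,0.12]]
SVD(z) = [[0.49,-0.37,-0.79],[-0.8,-0.55,-0.24],[-0.34,0.75,-0.57]] @ diag([0.6379030794498118, 0.6268987249311139, 0.3851981956190742]) @ [[0.49, -0.8, -0.34], [-0.37, -0.55, 0.75], [-0.79, -0.24, -0.57]]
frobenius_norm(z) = 0.97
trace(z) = 1.65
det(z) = 0.15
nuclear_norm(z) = 1.65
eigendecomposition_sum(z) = [[0.24,  0.07,  0.17], [0.07,  0.02,  0.05], [0.17,  0.05,  0.12]] + [[0.15, -0.25, -0.11], [-0.25, 0.41, 0.18], [-0.11, 0.18, 0.07]] + [[0.09,0.13,-0.17], [0.13,0.19,-0.26], [-0.17,-0.26,0.35]]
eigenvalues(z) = [0.39, 0.64, 0.63]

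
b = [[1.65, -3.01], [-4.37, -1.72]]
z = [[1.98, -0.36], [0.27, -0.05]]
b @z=[[2.45, -0.44], [-9.12, 1.66]]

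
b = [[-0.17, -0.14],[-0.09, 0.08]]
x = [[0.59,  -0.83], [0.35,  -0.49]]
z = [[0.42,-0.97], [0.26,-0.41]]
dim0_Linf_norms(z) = [0.42, 0.97]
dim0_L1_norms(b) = [0.26, 0.22]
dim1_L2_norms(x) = [1.02, 0.6]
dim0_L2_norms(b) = [0.19, 0.16]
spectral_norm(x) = 1.18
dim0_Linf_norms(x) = [0.59, 0.83]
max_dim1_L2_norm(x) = 1.02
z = b + x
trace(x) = 0.10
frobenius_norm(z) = 1.16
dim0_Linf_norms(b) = [0.17, 0.14]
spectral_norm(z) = 1.16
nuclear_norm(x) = 1.18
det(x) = 0.00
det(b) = -0.03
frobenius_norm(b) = 0.25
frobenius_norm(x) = 1.18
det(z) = 0.08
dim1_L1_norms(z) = [1.39, 0.67]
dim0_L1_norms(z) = [0.68, 1.38]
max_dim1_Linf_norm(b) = 0.17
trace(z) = 0.01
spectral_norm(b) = 0.22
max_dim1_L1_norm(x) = 1.42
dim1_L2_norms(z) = [1.06, 0.49]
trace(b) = -0.09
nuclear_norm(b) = 0.34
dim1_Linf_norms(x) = [0.83, 0.49]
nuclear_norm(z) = 1.23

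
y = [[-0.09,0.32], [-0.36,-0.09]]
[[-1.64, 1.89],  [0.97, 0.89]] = y @ [[-1.32, -3.69],[-5.51, 4.87]]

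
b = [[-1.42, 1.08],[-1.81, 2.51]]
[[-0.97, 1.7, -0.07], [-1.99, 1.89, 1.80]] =b @ [[0.17, -1.39, 1.31], [-0.67, -0.25, 1.66]]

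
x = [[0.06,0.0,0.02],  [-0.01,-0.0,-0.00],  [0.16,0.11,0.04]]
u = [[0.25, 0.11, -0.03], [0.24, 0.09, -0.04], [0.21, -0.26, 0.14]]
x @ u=[[0.02, 0.00, 0.0], [-0.00, -0.00, 0.0], [0.07, 0.02, -0.0]]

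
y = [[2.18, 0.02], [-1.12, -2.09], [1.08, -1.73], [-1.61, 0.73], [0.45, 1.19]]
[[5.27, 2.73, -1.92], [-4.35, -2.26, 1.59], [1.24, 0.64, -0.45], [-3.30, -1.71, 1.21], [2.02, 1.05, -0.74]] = y@ [[2.41, 1.25, -0.88], [0.79, 0.41, -0.29]]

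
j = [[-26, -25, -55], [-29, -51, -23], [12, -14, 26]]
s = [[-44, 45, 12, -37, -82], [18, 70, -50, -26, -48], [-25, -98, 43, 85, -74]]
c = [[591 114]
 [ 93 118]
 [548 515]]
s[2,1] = -98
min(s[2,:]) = -98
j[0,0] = -26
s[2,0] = -25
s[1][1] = 70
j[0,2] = -55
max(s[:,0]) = 18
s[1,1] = 70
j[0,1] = -25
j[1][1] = -51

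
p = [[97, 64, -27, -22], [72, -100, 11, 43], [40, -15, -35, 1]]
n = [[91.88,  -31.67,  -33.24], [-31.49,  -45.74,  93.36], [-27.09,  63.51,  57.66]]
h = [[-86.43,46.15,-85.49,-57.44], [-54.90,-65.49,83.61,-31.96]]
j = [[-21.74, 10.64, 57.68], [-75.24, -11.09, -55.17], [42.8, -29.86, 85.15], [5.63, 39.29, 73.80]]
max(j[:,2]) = 85.15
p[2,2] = -35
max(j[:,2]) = 85.15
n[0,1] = -31.67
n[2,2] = 57.66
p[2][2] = -35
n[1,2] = 93.36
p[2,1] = -15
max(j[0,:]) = 57.68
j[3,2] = 73.8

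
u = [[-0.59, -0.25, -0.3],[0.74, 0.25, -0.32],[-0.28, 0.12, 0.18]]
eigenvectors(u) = [[(-0.75+0j), -0.12+0.21j, -0.12-0.21j], [0.54+0.00j, (0.86+0j), (0.86-0j)], [-0.37+0.00j, -0.15-0.42j, (-0.15+0.42j)]]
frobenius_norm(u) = 1.16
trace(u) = -0.16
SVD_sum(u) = [[-0.57, -0.18, 0.07],[0.77, 0.24, -0.09],[-0.24, -0.07, 0.03]] + [[-0.01,  -0.11,  -0.36], [-0.01,  -0.06,  -0.21], [0.01,  0.06,  0.19]] + [[-0.01, 0.03, -0.01], [-0.02, 0.07, -0.02], [-0.05, 0.14, -0.04]]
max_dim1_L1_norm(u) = 1.31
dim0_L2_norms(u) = [0.99, 0.37, 0.47]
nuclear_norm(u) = 1.69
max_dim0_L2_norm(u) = 0.99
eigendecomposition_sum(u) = [[-0.52+0.00j, -0.12+0.00j, (-0.26+0j)], [(0.37-0j), 0.09-0.00j, 0.19-0.00j], [(-0.26+0j), (-0.06+0j), -0.13+0.00j]] + [[(-0.04+0.04j), (-0.06-0.01j), (-0.02-0.1j)], [0.18+0.04j, 0.08+0.21j, -0.25+0.23j], [-0.01-0.10j, 0.09-0.08j, (0.15+0.08j)]] + [[(-0.04-0.04j),(-0.06+0.01j),(-0.02+0.1j)], [(0.18-0.04j),0.08-0.21j,-0.25-0.23j], [-0.01+0.10j,0.09+0.08j,(0.15-0.08j)]]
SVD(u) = [[-0.58, -0.79, 0.22], [0.78, -0.45, 0.43], [-0.24, 0.42, 0.88]] @ diag([1.0400766909734176, 0.4757903385623357, 0.17367795088762544]) @ [[0.95,0.30,-0.12], [0.03,0.28,0.96], [-0.32,0.91,-0.26]]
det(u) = -0.09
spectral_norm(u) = 1.04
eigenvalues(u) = [(-0.56+0j), (0.2+0.34j), (0.2-0.34j)]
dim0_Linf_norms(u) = [0.74, 0.25, 0.32]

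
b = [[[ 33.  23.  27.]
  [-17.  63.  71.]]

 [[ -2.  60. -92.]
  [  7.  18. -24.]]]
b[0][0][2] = 27.0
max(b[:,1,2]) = 71.0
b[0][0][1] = 23.0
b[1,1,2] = -24.0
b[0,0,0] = 33.0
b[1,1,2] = -24.0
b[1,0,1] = 60.0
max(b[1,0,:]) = 60.0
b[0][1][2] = 71.0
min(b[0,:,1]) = 23.0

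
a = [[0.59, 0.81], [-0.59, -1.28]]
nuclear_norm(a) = 1.88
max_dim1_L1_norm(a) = 1.87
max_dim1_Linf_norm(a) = 1.28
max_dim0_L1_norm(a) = 2.09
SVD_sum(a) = [[0.47, 0.87], [-0.67, -1.24]] + [[0.12, -0.06], [0.08, -0.04]]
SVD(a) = [[-0.58,0.82], [0.82,0.58]] @ diag([1.721848890459663, 0.16104781408894273]) @ [[-0.48, -0.88], [0.88, -0.48]]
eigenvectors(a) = [[0.94, -0.46], [-0.35, 0.89]]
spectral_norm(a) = 1.72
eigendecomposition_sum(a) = [[0.35, 0.18], [-0.13, -0.07]] + [[0.24, 0.63],[-0.46, -1.21]]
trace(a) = -0.69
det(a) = -0.28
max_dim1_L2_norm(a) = 1.41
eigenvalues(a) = [0.28, -0.97]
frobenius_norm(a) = 1.73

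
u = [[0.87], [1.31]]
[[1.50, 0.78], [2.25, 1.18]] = u @ [[1.72, 0.9]]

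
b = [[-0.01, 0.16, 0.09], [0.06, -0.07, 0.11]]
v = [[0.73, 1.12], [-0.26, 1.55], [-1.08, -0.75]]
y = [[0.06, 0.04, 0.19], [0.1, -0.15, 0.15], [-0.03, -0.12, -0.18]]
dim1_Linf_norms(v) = [1.12, 1.55, 1.08]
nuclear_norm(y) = 0.53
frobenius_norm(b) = 0.23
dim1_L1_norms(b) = [0.26, 0.24]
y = v @ b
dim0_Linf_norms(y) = [0.1, 0.15, 0.19]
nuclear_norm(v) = 3.30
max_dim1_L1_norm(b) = 0.26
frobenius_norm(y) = 0.38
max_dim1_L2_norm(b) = 0.18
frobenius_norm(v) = 2.45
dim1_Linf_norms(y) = [0.19, 0.15, 0.18]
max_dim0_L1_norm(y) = 0.52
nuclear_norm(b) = 0.33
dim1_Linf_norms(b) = [0.16, 0.11]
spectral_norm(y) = 0.32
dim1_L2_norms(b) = [0.18, 0.14]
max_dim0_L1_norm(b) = 0.23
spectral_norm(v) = 2.17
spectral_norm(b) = 0.18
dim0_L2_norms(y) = [0.12, 0.2, 0.3]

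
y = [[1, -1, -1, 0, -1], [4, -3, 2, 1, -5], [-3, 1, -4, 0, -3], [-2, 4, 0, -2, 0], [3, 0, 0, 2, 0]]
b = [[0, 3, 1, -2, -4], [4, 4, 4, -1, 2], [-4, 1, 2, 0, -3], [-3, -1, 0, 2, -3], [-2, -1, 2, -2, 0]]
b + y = [[1, 2, 0, -2, -5], [8, 1, 6, 0, -3], [-7, 2, -2, 0, -6], [-5, 3, 0, 0, -3], [1, -1, 2, 0, 0]]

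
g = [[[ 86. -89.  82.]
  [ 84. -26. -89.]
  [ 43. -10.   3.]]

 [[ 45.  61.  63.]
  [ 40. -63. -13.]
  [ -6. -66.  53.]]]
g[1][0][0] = 45.0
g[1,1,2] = -13.0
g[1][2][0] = -6.0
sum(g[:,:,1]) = -193.0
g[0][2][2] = 3.0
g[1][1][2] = -13.0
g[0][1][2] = -89.0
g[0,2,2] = 3.0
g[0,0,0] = 86.0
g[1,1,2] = -13.0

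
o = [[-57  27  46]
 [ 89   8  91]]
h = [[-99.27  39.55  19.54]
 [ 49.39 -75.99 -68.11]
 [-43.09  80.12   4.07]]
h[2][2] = 4.07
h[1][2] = -68.11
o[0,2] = 46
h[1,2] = -68.11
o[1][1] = 8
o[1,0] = 89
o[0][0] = -57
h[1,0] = 49.39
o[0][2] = 46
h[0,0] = -99.27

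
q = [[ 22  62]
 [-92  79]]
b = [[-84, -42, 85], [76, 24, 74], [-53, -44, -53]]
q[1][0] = -92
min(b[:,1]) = -44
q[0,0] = 22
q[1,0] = -92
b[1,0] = 76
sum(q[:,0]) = -70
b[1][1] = 24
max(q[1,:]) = 79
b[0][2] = 85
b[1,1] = 24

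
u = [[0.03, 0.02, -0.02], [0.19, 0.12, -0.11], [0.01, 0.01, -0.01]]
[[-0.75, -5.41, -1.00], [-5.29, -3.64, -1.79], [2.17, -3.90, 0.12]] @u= [[-1.06, -0.67, 0.62], [-0.87, -0.56, 0.52], [-0.67, -0.42, 0.38]]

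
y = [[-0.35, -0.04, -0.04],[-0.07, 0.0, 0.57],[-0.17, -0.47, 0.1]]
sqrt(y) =[[(-0+0.6j), (-0.05+0.05j), (-0.03-0.01j)], [-0.04-0.09j, 0.48-0.01j, (0.54+0j)], [-0.19+0.13j, -0.45+0.01j, (0.58-0j)]]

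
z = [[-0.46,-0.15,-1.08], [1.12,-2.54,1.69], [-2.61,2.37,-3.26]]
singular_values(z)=[5.77, 1.29, 0.33]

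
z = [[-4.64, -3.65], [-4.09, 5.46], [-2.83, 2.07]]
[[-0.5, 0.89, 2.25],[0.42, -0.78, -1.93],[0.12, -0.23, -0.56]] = z @ [[0.03, -0.05, -0.13], [0.1, -0.18, -0.45]]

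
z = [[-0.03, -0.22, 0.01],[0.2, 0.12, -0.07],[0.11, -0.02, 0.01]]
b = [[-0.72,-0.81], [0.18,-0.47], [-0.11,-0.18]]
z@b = [[-0.02, 0.13],[-0.11, -0.21],[-0.08, -0.08]]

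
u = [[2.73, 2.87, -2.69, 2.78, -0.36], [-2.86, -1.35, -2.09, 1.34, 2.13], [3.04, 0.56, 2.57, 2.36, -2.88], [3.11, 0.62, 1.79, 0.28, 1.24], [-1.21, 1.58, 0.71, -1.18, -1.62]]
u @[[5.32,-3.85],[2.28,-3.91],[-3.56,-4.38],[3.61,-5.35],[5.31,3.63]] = [[38.77, -26.13],[5.29, 26.01],[1.53, -48.23],[19.18, -19.23],[-18.22, -4.2]]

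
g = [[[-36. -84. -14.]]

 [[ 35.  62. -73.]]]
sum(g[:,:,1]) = -22.0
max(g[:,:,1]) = 62.0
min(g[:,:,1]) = -84.0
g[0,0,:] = [-36.0, -84.0, -14.0]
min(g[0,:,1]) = -84.0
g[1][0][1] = 62.0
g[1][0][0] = 35.0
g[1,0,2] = -73.0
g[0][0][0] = -36.0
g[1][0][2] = -73.0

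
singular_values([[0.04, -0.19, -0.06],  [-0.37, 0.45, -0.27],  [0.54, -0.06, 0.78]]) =[1.08, 0.44, 0.0]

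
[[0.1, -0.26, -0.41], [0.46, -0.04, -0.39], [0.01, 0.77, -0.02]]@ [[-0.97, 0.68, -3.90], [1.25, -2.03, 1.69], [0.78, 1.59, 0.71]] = [[-0.74,-0.06,-1.12], [-0.8,-0.23,-2.14], [0.94,-1.59,1.25]]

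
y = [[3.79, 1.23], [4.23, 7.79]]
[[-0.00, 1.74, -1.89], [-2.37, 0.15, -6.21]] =y @ [[0.12, 0.55, -0.29], [-0.37, -0.28, -0.64]]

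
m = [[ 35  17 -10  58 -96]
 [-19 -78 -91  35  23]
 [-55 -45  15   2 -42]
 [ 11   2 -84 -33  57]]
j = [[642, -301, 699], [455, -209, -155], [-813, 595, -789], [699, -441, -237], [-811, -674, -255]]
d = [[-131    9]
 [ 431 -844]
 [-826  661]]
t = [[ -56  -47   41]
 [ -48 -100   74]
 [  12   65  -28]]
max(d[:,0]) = 431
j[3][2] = -237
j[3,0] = 699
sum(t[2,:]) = 49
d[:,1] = [9, -844, 661]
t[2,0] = 12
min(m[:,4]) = -96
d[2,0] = -826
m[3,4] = 57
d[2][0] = -826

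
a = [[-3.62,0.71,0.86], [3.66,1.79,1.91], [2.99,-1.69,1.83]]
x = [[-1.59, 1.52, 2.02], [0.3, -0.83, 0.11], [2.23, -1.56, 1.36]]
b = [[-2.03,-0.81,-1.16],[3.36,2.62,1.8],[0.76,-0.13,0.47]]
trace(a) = 0.00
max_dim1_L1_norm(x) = 5.15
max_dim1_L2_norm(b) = 4.63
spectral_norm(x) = 3.58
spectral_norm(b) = 5.26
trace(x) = -1.06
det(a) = -34.17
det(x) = 4.07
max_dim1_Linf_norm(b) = 3.36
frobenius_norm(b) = 5.32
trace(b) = 1.06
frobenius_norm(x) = 4.35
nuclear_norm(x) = 6.48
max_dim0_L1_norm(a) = 10.27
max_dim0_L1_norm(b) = 6.15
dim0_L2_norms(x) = [2.76, 2.33, 2.44]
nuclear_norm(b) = 6.08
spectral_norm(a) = 6.19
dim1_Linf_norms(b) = [2.03, 3.36, 0.76]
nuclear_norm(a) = 10.93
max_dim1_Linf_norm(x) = 2.23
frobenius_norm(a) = 7.05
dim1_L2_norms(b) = [2.47, 4.63, 0.9]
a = b + x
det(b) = 0.01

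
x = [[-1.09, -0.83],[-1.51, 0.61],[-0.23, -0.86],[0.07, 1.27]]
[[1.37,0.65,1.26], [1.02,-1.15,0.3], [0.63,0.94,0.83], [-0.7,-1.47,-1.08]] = x@[[-0.88, 0.29, -0.53], [-0.5, -1.17, -0.82]]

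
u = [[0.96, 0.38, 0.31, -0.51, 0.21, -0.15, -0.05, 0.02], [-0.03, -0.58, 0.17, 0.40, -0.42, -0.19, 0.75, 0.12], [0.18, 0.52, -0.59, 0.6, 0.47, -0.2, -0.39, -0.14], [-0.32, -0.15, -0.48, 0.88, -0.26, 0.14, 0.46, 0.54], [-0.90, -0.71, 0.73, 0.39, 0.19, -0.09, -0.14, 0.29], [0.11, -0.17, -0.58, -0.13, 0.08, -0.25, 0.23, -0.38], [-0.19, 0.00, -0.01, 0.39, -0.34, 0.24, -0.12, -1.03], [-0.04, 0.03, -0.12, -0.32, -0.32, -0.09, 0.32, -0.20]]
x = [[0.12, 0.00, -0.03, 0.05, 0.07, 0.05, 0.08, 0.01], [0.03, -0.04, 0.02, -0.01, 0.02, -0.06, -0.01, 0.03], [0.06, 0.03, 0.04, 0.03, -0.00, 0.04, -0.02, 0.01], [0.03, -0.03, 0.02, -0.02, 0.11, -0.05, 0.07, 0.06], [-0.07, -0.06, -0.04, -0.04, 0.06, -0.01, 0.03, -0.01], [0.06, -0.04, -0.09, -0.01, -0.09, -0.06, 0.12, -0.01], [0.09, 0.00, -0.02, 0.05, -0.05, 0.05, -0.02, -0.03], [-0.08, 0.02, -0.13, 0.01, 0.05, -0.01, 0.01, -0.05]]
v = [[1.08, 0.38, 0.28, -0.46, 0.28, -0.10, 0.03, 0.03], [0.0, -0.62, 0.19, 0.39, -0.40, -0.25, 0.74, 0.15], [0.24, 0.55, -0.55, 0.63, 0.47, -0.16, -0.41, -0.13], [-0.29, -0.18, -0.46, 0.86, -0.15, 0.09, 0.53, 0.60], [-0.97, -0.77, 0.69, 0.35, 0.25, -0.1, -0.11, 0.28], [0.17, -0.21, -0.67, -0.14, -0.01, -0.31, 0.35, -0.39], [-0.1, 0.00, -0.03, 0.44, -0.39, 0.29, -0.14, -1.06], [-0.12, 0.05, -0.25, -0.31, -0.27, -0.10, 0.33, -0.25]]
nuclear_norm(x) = 0.94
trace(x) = 0.03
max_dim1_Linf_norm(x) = 0.13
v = x + u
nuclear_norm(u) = 7.71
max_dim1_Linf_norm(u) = 1.03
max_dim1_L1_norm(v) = 3.52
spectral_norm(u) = 2.02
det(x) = -0.00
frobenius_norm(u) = 3.25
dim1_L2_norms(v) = [1.3, 1.17, 1.22, 1.32, 1.52, 0.96, 1.26, 0.66]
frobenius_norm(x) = 0.42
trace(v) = 0.32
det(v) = 0.11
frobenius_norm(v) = 3.39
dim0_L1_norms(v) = [2.97, 2.76, 3.12, 3.58, 2.22, 1.4, 2.64, 2.89]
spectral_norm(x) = 0.23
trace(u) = 0.29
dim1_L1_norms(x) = [0.41, 0.22, 0.23, 0.39, 0.32, 0.48, 0.31, 0.36]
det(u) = 0.02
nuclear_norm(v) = 8.19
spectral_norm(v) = 2.08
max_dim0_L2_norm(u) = 1.41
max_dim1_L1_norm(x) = 0.48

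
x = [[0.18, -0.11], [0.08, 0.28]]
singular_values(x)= [0.3, 0.2]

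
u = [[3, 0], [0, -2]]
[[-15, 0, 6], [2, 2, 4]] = u @ [[-5, 0, 2], [-1, -1, -2]]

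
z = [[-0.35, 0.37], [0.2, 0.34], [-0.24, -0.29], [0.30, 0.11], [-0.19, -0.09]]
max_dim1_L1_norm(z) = 0.72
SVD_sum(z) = [[0.03, 0.03], [0.26, 0.29], [-0.25, -0.28], [0.19, 0.21], [-0.13, -0.14]] + [[-0.38,  0.34], [-0.06,  0.05], [0.01,  -0.01], [0.11,  -0.1], [-0.06,  0.05]]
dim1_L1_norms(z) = [0.72, 0.54, 0.53, 0.41, 0.28]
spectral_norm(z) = 0.64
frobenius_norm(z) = 0.84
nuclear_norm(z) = 1.18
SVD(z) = [[-0.06, 0.94], [-0.6, 0.15], [0.59, -0.03], [-0.44, -0.27], [0.3, 0.15]] @ diag([0.6402662139858152, 0.5413494021685721]) @ [[-0.67, -0.74], [-0.74, 0.67]]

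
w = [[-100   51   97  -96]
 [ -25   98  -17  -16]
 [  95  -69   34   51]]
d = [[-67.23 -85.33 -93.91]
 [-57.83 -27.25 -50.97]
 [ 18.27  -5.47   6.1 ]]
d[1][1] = -27.25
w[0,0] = -100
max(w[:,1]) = 98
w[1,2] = -17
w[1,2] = -17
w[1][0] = -25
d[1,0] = -57.83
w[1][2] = -17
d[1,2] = -50.97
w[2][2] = 34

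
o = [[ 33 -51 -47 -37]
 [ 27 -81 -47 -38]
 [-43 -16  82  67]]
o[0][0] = 33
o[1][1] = -81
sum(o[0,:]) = -102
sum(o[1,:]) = -139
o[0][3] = -37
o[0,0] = 33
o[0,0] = 33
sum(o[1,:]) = -139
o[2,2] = 82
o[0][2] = -47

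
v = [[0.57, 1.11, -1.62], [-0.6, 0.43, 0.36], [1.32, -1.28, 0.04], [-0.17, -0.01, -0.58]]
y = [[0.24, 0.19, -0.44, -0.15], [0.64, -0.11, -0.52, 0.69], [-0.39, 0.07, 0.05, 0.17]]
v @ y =[[1.48, -0.13, -0.91, 0.4], [-0.01, -0.14, 0.06, 0.45], [-0.52, 0.39, 0.09, -1.07], [0.18, -0.07, 0.05, -0.08]]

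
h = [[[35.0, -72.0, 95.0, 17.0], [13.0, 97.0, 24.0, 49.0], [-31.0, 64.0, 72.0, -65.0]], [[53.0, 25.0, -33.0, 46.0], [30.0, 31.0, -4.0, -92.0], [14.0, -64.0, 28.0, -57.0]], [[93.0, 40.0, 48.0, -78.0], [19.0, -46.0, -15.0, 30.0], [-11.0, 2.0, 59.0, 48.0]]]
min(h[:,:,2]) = -33.0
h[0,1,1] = 97.0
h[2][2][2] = 59.0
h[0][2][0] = -31.0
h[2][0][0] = 93.0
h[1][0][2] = -33.0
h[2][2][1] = 2.0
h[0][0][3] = 17.0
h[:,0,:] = [[35.0, -72.0, 95.0, 17.0], [53.0, 25.0, -33.0, 46.0], [93.0, 40.0, 48.0, -78.0]]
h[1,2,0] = 14.0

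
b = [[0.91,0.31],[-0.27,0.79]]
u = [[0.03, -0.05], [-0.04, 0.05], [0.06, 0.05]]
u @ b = [[0.04, -0.03], [-0.05, 0.03], [0.04, 0.06]]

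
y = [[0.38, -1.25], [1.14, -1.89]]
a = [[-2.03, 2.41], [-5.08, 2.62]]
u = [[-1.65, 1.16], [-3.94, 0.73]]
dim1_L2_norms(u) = [2.02, 4.01]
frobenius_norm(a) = 6.53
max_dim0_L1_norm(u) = 5.59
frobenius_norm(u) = 4.49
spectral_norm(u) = 4.42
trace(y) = -1.51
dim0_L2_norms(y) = [1.2, 2.27]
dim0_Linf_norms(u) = [3.94, 1.16]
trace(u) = -0.92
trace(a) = 0.59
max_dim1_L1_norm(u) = 4.67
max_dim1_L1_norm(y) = 3.03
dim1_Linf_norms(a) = [2.41, 5.08]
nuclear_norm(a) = 7.51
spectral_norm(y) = 2.55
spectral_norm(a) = 6.44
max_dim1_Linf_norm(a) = 5.08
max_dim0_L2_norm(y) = 2.27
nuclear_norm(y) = 2.83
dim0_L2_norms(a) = [5.47, 3.56]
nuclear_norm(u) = 5.18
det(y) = 0.71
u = y + a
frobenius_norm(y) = 2.56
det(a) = 6.92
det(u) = 3.37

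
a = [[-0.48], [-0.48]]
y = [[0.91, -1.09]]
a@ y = [[-0.44, 0.52], [-0.44, 0.52]]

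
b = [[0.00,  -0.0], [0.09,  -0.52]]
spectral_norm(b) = 0.53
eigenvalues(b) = [-0.52, 0.0]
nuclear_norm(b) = 0.53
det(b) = 0.00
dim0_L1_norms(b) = [0.09, 0.52]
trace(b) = -0.52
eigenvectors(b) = [[0.0, 0.99], [1.0, 0.17]]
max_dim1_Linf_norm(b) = 0.52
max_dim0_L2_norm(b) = 0.52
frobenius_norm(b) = 0.53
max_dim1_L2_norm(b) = 0.53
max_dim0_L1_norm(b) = 0.52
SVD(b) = [[0.0, -1.0], [-1.00, -0.00]] @ diag([0.5277309920783504, 2.877953200561178e-17]) @ [[-0.17, 0.99], [-0.99, -0.17]]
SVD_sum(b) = [[-0.00, 0.0], [0.09, -0.52]] + [[0.00, 0.00], [0.00, 0.00]]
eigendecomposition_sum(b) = [[-0.00, -0.00],[0.09, -0.52]] + [[0.00,0.00], [0.00,0.00]]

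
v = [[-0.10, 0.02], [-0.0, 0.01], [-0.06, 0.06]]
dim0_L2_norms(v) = [0.12, 0.06]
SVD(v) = [[-0.78,0.61], [-0.03,-0.23], [-0.63,-0.75]] @ diag([0.1272524818142982, 0.03881759745401182]) @ [[0.91, -0.42],  [-0.42, -0.91]]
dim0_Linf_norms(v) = [0.1, 0.06]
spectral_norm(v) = 0.13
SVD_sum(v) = [[-0.09, 0.04], [-0.00, 0.00], [-0.07, 0.03]] + [[-0.01, -0.02], [0.0, 0.01], [0.01, 0.03]]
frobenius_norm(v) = 0.13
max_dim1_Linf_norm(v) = 0.1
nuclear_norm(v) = 0.17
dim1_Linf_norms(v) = [0.1, 0.01, 0.06]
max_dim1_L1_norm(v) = 0.12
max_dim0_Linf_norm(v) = 0.1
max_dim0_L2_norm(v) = 0.12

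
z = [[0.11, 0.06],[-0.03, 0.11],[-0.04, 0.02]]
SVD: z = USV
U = [[-0.85, 0.46], [-0.52, -0.79], [0.06, -0.39]]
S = [0.13, 0.11]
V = [[-0.6, -0.80], [0.80, -0.6]]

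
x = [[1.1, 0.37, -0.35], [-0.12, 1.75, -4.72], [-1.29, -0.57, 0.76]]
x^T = [[1.1, -0.12, -1.29], [0.37, 1.75, -0.57], [-0.35, -4.72, 0.76]]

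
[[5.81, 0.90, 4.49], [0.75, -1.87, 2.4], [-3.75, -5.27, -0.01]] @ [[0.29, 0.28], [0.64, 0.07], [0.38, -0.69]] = [[3.97, -1.41], [-0.07, -1.58], [-4.46, -1.41]]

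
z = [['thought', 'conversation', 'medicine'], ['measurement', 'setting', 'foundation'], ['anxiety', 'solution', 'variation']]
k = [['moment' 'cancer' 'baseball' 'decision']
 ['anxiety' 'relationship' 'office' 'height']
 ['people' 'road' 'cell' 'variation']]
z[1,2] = 'foundation'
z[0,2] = 'medicine'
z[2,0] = 'anxiety'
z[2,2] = 'variation'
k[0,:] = ['moment', 'cancer', 'baseball', 'decision']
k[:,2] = ['baseball', 'office', 'cell']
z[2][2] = 'variation'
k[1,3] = 'height'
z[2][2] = 'variation'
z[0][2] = 'medicine'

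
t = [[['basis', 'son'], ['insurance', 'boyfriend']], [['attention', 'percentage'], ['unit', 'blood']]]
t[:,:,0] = [['basis', 'insurance'], ['attention', 'unit']]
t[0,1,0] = 'insurance'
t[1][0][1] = 'percentage'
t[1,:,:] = [['attention', 'percentage'], ['unit', 'blood']]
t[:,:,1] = [['son', 'boyfriend'], ['percentage', 'blood']]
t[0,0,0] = 'basis'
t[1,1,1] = 'blood'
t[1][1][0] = 'unit'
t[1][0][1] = 'percentage'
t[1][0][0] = 'attention'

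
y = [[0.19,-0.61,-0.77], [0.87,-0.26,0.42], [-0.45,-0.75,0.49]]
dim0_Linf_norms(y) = [0.87, 0.75, 0.77]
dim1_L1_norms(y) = [1.57, 1.55, 1.69]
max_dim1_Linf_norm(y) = 0.87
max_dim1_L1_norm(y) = 1.69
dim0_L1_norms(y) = [1.51, 1.62, 1.68]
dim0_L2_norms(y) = [1.0, 1.0, 1.0]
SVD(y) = [[-0.3, -0.87, 0.40], [0.55, -0.50, -0.67], [0.78, 0.02, 0.63]] @ diag([1.0068549464755205, 1.000740736543197, 0.9959222334001564]) @ [[0.07, -0.54, 0.84],[-0.61, 0.65, 0.46],[-0.79, -0.54, -0.28]]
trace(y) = 0.42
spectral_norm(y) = 1.01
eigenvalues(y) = [(-0.29+0.96j), (-0.29-0.96j), (1+0j)]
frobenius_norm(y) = 1.73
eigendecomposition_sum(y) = [[-0.09+0.30j, -0.36-0.16j, (-0.15+0.2j)],  [0.39+0.07j, -0.14+0.46j, 0.27+0.15j],  [(0.01+0.25j), (-0.31-0.03j), -0.06+0.19j]] + [[-0.09-0.30j, (-0.36+0.16j), -0.15-0.20j],[(0.39-0.07j), (-0.14-0.46j), (0.27-0.15j)],[0.01-0.25j, (-0.31+0.03j), (-0.06-0.19j)]] + [[0.37-0.00j, (0.1+0j), (-0.48+0j)],[0.10-0.00j, 0.03+0.00j, -0.13+0.00j],[-0.47+0.00j, -0.13-0.00j, (0.6-0j)]]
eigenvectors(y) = [[(-0.07+0.56j),(-0.07-0.56j),(-0.61+0j)], [0.70+0.00j,(0.7-0j),-0.16+0.00j], [(0.09+0.44j),(0.09-0.44j),0.77+0.00j]]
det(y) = 1.00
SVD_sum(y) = [[-0.02, 0.16, -0.26], [0.04, -0.3, 0.47], [0.06, -0.42, 0.66]] + [[0.52, -0.56, -0.4], [0.3, -0.32, -0.23], [-0.01, 0.01, 0.01]] + [[-0.31,-0.21,-0.11], [0.53,0.36,0.19], [-0.50,-0.34,-0.18]]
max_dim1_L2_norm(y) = 1.0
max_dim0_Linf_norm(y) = 0.87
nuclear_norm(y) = 3.00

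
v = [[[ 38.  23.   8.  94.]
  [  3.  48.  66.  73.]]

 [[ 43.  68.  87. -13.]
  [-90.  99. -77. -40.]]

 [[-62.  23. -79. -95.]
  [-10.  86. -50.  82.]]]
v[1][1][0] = -90.0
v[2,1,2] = -50.0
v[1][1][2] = -77.0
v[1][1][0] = -90.0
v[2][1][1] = 86.0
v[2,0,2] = -79.0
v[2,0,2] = -79.0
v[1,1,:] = [-90.0, 99.0, -77.0, -40.0]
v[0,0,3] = 94.0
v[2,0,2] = -79.0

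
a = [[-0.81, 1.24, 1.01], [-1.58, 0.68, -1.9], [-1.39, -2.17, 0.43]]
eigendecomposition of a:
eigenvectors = [[-0.65+0.00j,(-0.65-0j),-0.04+0.00j], [(0.07-0.5j),(0.07+0.5j),(-0.69+0j)], [(0.13-0.54j),(0.13+0.54j),0.72+0.00j]]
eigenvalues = [(-1.14+1.79j), (-1.14-1.79j), (2.58+0j)]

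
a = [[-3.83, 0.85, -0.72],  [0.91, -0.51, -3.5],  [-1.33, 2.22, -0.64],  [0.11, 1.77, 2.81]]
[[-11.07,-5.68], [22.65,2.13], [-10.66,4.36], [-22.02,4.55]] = a@[[2.83, 2.28], [-4.57, 3.19], [-5.07, -0.48]]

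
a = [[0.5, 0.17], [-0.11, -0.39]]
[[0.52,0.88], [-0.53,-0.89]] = a @ [[0.65,1.10], [1.17,1.97]]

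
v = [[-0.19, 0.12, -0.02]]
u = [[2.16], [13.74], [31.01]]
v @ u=[[0.62]]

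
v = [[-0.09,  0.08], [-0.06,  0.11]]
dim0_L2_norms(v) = [0.11, 0.14]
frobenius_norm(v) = 0.17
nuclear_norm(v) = 0.20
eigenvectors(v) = [[-0.94, -0.42],  [-0.33, -0.91]]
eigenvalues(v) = [-0.06, 0.08]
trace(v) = 0.02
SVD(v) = [[-0.69, -0.72], [-0.72, 0.69]] @ diag([0.17120943432986363, 0.02978807809255415]) @ [[0.62, -0.79], [0.79, 0.62]]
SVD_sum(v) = [[-0.07, 0.09], [-0.08, 0.10]] + [[-0.02, -0.01], [0.02, 0.01]]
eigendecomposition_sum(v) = [[-0.07,0.03], [-0.03,0.01]] + [[-0.02, 0.05], [-0.03, 0.1]]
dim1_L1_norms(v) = [0.17, 0.17]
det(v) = -0.01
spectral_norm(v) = 0.17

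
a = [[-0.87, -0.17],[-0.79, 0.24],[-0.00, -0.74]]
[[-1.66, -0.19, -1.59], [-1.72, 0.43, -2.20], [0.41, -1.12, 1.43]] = a @ [[2.01, -0.08, 2.20], [-0.55, 1.52, -1.93]]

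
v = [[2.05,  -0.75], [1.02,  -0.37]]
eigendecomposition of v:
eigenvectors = [[0.89, 0.34], [0.45, 0.94]]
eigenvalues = [1.68, 0.0]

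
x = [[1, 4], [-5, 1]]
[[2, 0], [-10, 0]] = x @ [[2, 0], [0, 0]]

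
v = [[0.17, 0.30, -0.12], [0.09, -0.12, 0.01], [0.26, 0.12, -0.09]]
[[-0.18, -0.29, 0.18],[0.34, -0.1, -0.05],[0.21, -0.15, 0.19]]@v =[[-0.01, 0.0, 0.00], [0.04, 0.11, -0.04], [0.07, 0.1, -0.04]]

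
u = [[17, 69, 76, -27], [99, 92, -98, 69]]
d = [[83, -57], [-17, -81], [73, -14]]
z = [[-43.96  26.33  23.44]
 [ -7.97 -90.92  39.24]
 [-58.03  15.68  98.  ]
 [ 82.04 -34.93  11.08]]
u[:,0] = [17, 99]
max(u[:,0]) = 99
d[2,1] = -14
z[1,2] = 39.24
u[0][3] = -27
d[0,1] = -57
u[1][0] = 99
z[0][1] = 26.33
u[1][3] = 69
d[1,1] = -81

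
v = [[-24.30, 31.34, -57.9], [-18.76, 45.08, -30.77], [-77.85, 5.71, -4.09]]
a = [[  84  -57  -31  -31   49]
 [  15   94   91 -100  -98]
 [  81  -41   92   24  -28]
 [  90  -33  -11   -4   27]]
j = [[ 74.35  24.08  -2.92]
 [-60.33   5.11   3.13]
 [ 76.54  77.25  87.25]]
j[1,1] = 5.11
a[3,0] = 90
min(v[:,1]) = 5.71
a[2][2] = 92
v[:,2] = [-57.9, -30.77, -4.09]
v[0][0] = -24.3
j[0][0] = 74.35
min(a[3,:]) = -33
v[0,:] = [-24.3, 31.34, -57.9]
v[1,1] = 45.08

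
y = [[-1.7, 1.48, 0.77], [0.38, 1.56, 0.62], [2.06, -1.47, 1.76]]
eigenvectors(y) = [[(0.88+0j), (-0.33-0.08j), -0.33+0.08j], [(-0.01+0j), (-0.7+0j), -0.70-0.00j], [(-0.47+0j), -0.15-0.61j, -0.15+0.61j]]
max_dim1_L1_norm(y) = 5.29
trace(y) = 1.62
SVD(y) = [[-0.56,0.53,-0.63], [-0.16,0.68,0.72], [0.81,0.5,-0.30]] @ diag([3.5442691183668664, 2.0820116312906634, 1.1140843701270349]) @ [[0.72,-0.64,0.25],[0.18,0.53,0.82],[0.66,0.55,-0.51]]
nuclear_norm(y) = 6.74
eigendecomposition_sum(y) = [[-1.99+0.00j,(0.9+0j),0.25-0.00j], [(0.03-0j),-0.01-0.00j,(-0+0j)], [(1.06-0j),-0.48-0.00j,-0.13+0.00j]] + [[(0.14-0.23j), 0.29+0.45j, 0.26-0.45j], [(0.18-0.53j), 0.79+0.76j, 0.31-1.01j], [0.50+0.04j, (-0.5+0.85j), (0.95+0.05j)]] + [[(0.14+0.23j), 0.29-0.45j, 0.26+0.45j], [(0.18+0.53j), 0.79-0.76j, (0.31+1.01j)], [(0.5-0.04j), -0.50-0.85j, 0.95-0.05j]]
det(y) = -8.22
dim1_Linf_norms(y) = [1.7, 1.56, 2.06]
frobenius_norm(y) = 4.26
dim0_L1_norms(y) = [4.14, 4.51, 3.15]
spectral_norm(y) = 3.54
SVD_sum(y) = [[-1.44, 1.27, -0.50],[-0.41, 0.36, -0.14],[2.09, -1.85, 0.73]] + [[0.21, 0.59, 0.92], [0.26, 0.76, 1.17], [0.19, 0.56, 0.86]] + [[-0.47,  -0.39,  0.36], [0.53,  0.44,  -0.40], [-0.22,  -0.18,  0.17]]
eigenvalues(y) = [(-2.13+0j), (1.88+0.58j), (1.88-0.58j)]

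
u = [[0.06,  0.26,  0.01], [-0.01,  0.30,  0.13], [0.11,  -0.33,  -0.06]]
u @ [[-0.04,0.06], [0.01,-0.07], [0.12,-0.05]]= [[0.00, -0.02], [0.02, -0.03], [-0.01, 0.03]]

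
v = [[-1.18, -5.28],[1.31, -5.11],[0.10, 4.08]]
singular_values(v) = [8.4, 1.77]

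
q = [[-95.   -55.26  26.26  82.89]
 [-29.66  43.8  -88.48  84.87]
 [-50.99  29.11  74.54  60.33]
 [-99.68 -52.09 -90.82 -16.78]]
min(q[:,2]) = -90.82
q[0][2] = 26.26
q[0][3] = 82.89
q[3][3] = -16.78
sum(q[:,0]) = -275.33000000000004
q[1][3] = 84.87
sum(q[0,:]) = -41.109999999999985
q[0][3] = 82.89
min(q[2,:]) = -50.99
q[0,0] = -95.0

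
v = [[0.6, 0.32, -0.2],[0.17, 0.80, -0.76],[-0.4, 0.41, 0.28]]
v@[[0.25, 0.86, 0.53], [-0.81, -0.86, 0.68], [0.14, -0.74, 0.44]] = [[-0.14, 0.39, 0.45], [-0.71, 0.02, 0.30], [-0.39, -0.90, 0.19]]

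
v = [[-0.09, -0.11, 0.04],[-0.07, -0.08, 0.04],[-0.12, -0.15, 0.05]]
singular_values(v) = [0.27, 0.01, 0.0]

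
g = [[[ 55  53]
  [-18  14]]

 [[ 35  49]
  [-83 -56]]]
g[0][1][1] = 14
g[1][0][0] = 35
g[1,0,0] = 35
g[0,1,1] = 14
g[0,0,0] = 55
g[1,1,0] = -83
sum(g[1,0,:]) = 84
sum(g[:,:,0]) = -11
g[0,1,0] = -18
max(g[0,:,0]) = 55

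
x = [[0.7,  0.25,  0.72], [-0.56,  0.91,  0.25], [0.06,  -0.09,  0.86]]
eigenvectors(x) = [[(-0.29+0.49j), -0.29-0.49j, (0.42+0j)],[-0.81+0.00j, -0.81-0.00j, (-0.77+0j)],[(0.02-0.15j), 0.02+0.15j, 0.48+0.00j]]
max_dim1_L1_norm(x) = 1.72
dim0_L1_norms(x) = [1.32, 1.25, 1.83]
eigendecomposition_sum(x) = [[(0.25+0.22j), (0.15-0.24j), (0.03-0.58j)], [-0.09+0.47j, (0.4+0.02j), (0.73-0.38j)], [-0.08-0.03j, -0.01+0.07j, 0.06+0.14j]] + [[0.25-0.22j, (0.15+0.24j), (0.03+0.58j)], [-0.09-0.47j, (0.4-0.02j), (0.73+0.38j)], [-0.08+0.03j, -0.01-0.07j, 0.06-0.14j]] + [[0.20+0.00j, -0.06-0.00j, (0.66+0j)],[(-0.37-0j), 0.11+0.00j, (-1.21-0j)],[(0.23+0j), (-0.07-0j), 0.75+0.00j]]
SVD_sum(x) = [[0.36, 0.24, 0.86], [0.09, 0.06, 0.22], [0.29, 0.19, 0.69]] + [[0.13, -0.17, -0.01],[-0.67, 0.83, 0.05],[0.04, -0.05, -0.0]] + [[0.21,0.18,-0.13], [0.02,0.02,-0.02], [-0.27,-0.23,0.17]]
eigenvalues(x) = [(0.71+0.39j), (0.71-0.39j), (1.06+0j)]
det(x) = 0.68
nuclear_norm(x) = 2.85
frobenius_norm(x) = 1.74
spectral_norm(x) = 1.26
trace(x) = 2.47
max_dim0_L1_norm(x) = 1.83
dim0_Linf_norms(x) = [0.7, 0.91, 0.86]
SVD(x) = [[0.77, -0.20, -0.61], [0.19, 0.98, -0.07], [0.61, -0.06, 0.79]] @ diag([1.258503349685861, 1.09308747994773, 0.497723899376944]) @ [[0.37, 0.25, 0.9], [-0.63, 0.78, 0.05], [-0.68, -0.58, 0.44]]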